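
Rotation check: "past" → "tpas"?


Word: "past", Candidate: "tpas"
Method: check if candidate is substring of word+word
"pastpast" contains "tpas"? Yes
Is rotation = Yes


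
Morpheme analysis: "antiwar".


Word: "antiwar"
Morphemes: anti- / war
Each morpheme carries meaning
= 2 morphemes


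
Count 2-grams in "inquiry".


Word: "inquiry" (length 7)
Number of 2-grams = length - 2 + 1 = 7 - 2 + 1
= 6


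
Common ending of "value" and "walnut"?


Word 1: "value"
Word 2: "walnut"
Comparing from end:
  Pos -1: 'e' != 't' (stop)
LCS = "" (length 0)


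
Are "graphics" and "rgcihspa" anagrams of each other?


Word 1: "graphics" → sorted: acghiprs
Word 2: "rgcihspa" → sorted: acghiprs
Same letters? acghiprs == acghiprs
Anagram = Yes


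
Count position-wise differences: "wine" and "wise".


Comparing character by character (same length = 4):
  Pos 0: 'w' vs 'w' =
  Pos 1: 'i' vs 'i' =
  Pos 2: 'n' vs 's' !=
  Pos 3: 'e' vs 'e' =
Hamming distance = 1


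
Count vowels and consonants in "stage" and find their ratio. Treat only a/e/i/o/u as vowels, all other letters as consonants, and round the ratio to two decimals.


Word: "stage"
Vowels (a,e,i,o,u): 2
Consonants: 3
Ratio = 2/3
= 0.67


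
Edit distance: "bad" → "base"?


Word 1: "bad" (length 3)
Word 2: "base" (length 4)
One optimal edit sequence (insert/delete/substitute each cost 1):
  1. keep 'b'
  2. keep 'a'
  3. insert 's'  (+1)
  4. substitute 'd' -> 'e'  (+1)
Total edit operations: 2
Edit distance = 2


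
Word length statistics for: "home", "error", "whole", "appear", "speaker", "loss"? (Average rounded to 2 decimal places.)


Lengths: "home"=4, "error"=5, "whole"=5, "appear"=6, "speaker"=7, "loss"=4
Sum = 31, Count = 6
Average = 31/6 = 5.17
= avg=5.17, min=4, max=7


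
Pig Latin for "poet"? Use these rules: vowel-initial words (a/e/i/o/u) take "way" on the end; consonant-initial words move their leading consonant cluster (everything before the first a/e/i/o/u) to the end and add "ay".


Word: "poet"
Starts with consonant(s) → move to end, add 'ay'
Consonant cluster: "p"
Pig Latin = "oetpay"


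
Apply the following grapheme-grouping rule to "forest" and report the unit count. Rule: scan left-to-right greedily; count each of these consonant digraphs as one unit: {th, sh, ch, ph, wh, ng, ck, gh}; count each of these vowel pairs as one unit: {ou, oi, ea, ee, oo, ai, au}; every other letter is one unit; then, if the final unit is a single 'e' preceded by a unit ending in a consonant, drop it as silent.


Word: "forest" (6 letters)
Left-to-right scan:
  (1) 'f' (letter)
  (2) 'o' (letter)
  (3) 'r' (letter)
  (4) 'e' (letter)
  (5) 's' (letter)
  (6) 't' (letter)
Units from scan: 6
Sound units = 6 units


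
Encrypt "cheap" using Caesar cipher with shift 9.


Word: "cheap"
Shift: 9
Each letter → (letter + shift) mod 26:
  'c' (2) + 9 = 11 → 'l'
  'h' (7) + 9 = 16 → 'q'
  'e' (4) + 9 = 13 → 'n'
  'a' (0) + 9 = 9 → 'j'
  'p' (15) + 9 = 24 → 'y'
Result = "lqnjy"


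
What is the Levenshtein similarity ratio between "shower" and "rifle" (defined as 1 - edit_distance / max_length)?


Word 1: "shower" (length 6)
Word 2: "rifle" (length 5)
One optimal edit sequence:
  1. substitute 's' -> 'r'  (+1)
  2. substitute 'h' -> 'i'  (+1)
  3. substitute 'o' -> 'f'  (+1)
  4. substitute 'w' -> 'l'  (+1)
  5. keep 'e'
  6. delete 'r'  (+1)
Edit distance = 5
Max length = max(6, 5) = 6
Similarity = 1 - 5/6
= 0.1667


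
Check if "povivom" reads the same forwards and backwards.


Word: "povivom"
Reversed: "movivop"
Forward == Backward? povivom != movivop
Palindrome = No


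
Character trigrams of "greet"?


Word: "greet" (length 5)
Number of trigrams = 5 - 3 + 1 = 3
  Position 0: "gre"
  Position 1: "ree"
  Position 2: "eet"
Trigrams = "gre", "ree", "eet"


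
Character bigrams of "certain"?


Word: "certain" (length 7)
Number of bigrams = 7 - 2 + 1 = 6
  Position 0: "ce"
  Position 1: "er"
  Position 2: "rt"
  Position 3: "ta"
  Position 4: "ai"
  Position 5: "in"
Bigrams = "ce", "er", "rt", "ta", "ai", "in"


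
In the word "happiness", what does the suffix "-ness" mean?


Suffix: -ness
Example: happiness = happy + -ness, with a spelling change
Meaning = state of being


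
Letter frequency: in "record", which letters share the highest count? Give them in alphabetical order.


Word: "record"
Letter counts:
  'c': 1
  'd': 1
  'e': 1
  'o': 1
  'r': 2
Maximum count = 2
Most frequent = 'r' (2 times each)


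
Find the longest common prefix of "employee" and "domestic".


Word 1: "employee"
Word 2: "domestic"
Comparing from start:
  Pos 0: 'e' != 'd' (stop)
LCP = "" (length 0)


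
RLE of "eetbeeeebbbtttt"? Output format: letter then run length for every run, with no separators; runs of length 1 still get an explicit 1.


String: "eetbeeeebbbtttt"
Scanning for consecutive runs:
  'e' x 2
  't' x 1
  'b' x 1
  'e' x 4
  'b' x 3
  't' x 4
RLE = "e2t1b1e4b3t4"


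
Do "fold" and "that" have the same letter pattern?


Pattern of "fold": [0, 1, 2, 3]
Pattern of "that": [0, 1, 2, 0]
Patterns do not match
Same pattern = No


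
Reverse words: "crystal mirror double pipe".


Original: "crystal mirror double pipe"
Words (1..n): crystal | mirror | double | pipe
Reversed (n..1): pipe | double | mirror | crystal
Result = "pipe double mirror crystal"


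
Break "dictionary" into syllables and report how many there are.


Word: "dictionary"
Syllable breakdown: dic | tion | ar | y
Counting: 4 parts
= 4 syllables


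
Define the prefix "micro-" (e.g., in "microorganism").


Prefix: micro-
Example: microorganism = micro- + organism
Meaning = small


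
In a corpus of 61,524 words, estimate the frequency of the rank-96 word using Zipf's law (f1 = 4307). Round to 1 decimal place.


Zipf's law: f(r) = f(1) / r
f(1) = 4307
f(96) = 4307 / 96
= 44.9 occurrences


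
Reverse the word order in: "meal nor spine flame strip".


Original: "meal nor spine flame strip"
Words (1..n): meal | nor | spine | flame | strip
Reversed (n..1): strip | flame | spine | nor | meal
Result = "strip flame spine nor meal"


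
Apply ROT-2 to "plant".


Word: "plant"
Shift: 2
Each letter → (letter + shift) mod 26:
  'p' (15) + 2 = 17 → 'r'
  'l' (11) + 2 = 13 → 'n'
  'a' (0) + 2 = 2 → 'c'
  'n' (13) + 2 = 15 → 'p'
  't' (19) + 2 = 21 → 'v'
Result = "rncpv"


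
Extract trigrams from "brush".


Word: "brush" (length 5)
Number of trigrams = 5 - 3 + 1 = 3
  Position 0: "bru"
  Position 1: "rus"
  Position 2: "ush"
Trigrams = "bru", "rus", "ush"


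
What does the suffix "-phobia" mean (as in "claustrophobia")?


Suffix: -phobia
Example: claustrophobia (claustro- + -phobia)
Meaning = fear of


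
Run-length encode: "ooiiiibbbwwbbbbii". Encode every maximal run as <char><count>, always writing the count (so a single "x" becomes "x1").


String: "ooiiiibbbwwbbbbii"
Scanning for consecutive runs:
  'o' x 2
  'i' x 4
  'b' x 3
  'w' x 2
  'b' x 4
  'i' x 2
RLE = "o2i4b3w2b4i2"


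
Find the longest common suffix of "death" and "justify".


Word 1: "death"
Word 2: "justify"
Comparing from end:
  Pos -1: 'h' != 'y' (stop)
LCS = "" (length 0)


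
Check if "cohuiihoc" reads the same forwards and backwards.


Word: "cohuiihoc"
Reversed: "cohiiuhoc"
Forward == Backward? cohuiihoc != cohiiuhoc
Palindrome = No


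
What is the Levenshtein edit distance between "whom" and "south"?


Word 1: "whom" (length 4)
Word 2: "south" (length 5)
One optimal edit sequence (insert/delete/substitute each cost 1):
  1. insert 's'  (+1)
  2. substitute 'w' -> 'o'  (+1)
  3. substitute 'h' -> 'u'  (+1)
  4. substitute 'o' -> 't'  (+1)
  5. substitute 'm' -> 'h'  (+1)
Total edit operations: 5
Edit distance = 5


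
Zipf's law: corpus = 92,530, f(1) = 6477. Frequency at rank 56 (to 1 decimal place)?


Zipf's law: f(r) = f(1) / r
f(1) = 6477
f(56) = 6477 / 56
= 115.7 occurrences


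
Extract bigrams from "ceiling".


Word: "ceiling" (length 7)
Number of bigrams = 7 - 2 + 1 = 6
  Position 0: "ce"
  Position 1: "ei"
  Position 2: "il"
  Position 3: "li"
  Position 4: "in"
  Position 5: "ng"
Bigrams = "ce", "ei", "il", "li", "in", "ng"


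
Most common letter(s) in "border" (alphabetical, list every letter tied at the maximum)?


Word: "border"
Letter counts:
  'b': 1
  'd': 1
  'e': 1
  'o': 1
  'r': 2
Maximum count = 2
Most frequent = 'r' (2 times each)


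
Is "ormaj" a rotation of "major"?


Word: "major", Candidate: "ormaj"
Method: check if candidate is substring of word+word
"majormajor" contains "ormaj"? Yes
Is rotation = Yes


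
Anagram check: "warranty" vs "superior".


Word 1: "warranty" → sorted: aanrrtwy
Word 2: "superior" → sorted: eioprrsu
Same letters? aanrrtwy != eioprrsu
Anagram = No


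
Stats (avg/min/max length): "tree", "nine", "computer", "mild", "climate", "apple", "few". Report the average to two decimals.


Lengths: "tree"=4, "nine"=4, "computer"=8, "mild"=4, "climate"=7, "apple"=5, "few"=3
Sum = 35, Count = 7
Average = 35/7 = 5.00
= avg=5.00, min=3, max=8


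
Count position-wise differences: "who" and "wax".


Comparing character by character (same length = 3):
  Pos 0: 'w' vs 'w' =
  Pos 1: 'h' vs 'a' !=
  Pos 2: 'o' vs 'x' !=
Hamming distance = 2


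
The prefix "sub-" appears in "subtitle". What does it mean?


Prefix: sub-
As in: subtitle -> sub- + title
Meaning = under / below


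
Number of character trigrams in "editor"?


Word: "editor" (length 6)
Number of 3-grams = length - 3 + 1 = 6 - 3 + 1
= 4


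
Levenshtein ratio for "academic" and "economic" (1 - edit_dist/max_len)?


Word 1: "academic" (length 8)
Word 2: "economic" (length 8)
One optimal edit sequence:
  1. substitute 'a' -> 'e'  (+1)
  2. keep 'c'
  3. substitute 'a' -> 'o'  (+1)
  4. substitute 'd' -> 'n'  (+1)
  5. substitute 'e' -> 'o'  (+1)
  6. keep 'm'
  7. keep 'i'
  8. keep 'c'
Edit distance = 4
Max length = max(8, 8) = 8
Similarity = 1 - 4/8
= 0.5000


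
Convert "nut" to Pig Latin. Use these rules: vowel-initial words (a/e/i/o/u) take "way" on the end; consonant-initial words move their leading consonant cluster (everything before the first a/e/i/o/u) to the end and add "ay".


Word: "nut"
Starts with consonant(s) → move to end, add 'ay'
Consonant cluster: "n"
Pig Latin = "utnay"


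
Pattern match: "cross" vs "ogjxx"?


Pattern of "cross": [0, 1, 2, 3, 3]
Pattern of "ogjxx": [0, 1, 2, 3, 3]
Patterns match
Same pattern = Yes


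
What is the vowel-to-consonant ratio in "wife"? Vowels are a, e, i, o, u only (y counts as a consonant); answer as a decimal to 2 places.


Word: "wife"
Vowels (a,e,i,o,u): 2
Consonants: 2
Ratio = 2/2
= 1.00


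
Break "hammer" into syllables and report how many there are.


Word: "hammer"
Syllable breakdown: ham / mer
Counting: 2 parts
= 2 syllables


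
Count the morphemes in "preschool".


Word: "preschool"
Morphemes: pre- + school
Each morpheme carries meaning
= 2 morphemes


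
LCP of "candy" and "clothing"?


Word 1: "candy"
Word 2: "clothing"
Comparing from start:
  Pos 0: 'c' == 'c'
  Pos 1: 'a' != 'l' (stop)
LCP = "c" (length 1)


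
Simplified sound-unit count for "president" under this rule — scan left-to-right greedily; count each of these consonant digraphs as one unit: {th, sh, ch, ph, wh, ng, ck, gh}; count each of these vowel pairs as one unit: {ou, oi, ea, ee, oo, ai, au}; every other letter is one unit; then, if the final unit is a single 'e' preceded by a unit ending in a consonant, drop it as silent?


Word: "president" (9 letters)
Left-to-right scan:
  1. 'p' (letter)
  2. 'r' (letter)
  3. 'e' (letter)
  4. 's' (letter)
  5. 'i' (letter)
  6. 'd' (letter)
  7. 'e' (letter)
  8. 'n' (letter)
  9. 't' (letter)
Units from scan: 9
Sound units = 9 units


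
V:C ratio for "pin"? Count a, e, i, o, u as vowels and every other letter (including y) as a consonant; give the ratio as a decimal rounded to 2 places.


Word: "pin"
Vowels (a,e,i,o,u): 1
Consonants: 2
Ratio = 1/2
= 0.50


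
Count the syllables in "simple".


Word: "simple"
Syllable breakdown: sim | ple
Counting: 2 parts
= 2 syllables


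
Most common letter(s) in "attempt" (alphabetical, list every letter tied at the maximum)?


Word: "attempt"
Letter counts:
  'a': 1
  'e': 1
  'm': 1
  'p': 1
  't': 3
Maximum count = 3
Most frequent = 't' (3 times each)


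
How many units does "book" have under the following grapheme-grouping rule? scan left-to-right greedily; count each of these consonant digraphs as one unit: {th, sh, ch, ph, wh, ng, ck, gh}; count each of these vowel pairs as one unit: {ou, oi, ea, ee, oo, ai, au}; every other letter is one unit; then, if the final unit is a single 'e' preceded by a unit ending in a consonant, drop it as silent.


Word: "book" (4 letters)
Left-to-right scan:
  [1] 'b' (letter)
  [2] 'oo' (vowel-pair)
  [3] 'k' (letter)
Units from scan: 3
Sound units = 3 units


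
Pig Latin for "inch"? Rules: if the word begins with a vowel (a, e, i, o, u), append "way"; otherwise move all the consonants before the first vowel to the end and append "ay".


Word: "inch"
Starts with vowel → add 'way'
Pig Latin = "inchway"


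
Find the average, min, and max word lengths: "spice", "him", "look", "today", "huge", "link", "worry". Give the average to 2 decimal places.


Lengths: "spice"=5, "him"=3, "look"=4, "today"=5, "huge"=4, "link"=4, "worry"=5
Sum = 30, Count = 7
Average = 30/7 = 4.29
= avg=4.29, min=3, max=5


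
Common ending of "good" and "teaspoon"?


Word 1: "good"
Word 2: "teaspoon"
Comparing from end:
  Pos -1: 'd' != 'n' (stop)
LCS = "" (length 0)


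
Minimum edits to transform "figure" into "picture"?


Word 1: "figure" (length 6)
Word 2: "picture" (length 7)
One optimal edit sequence (insert/delete/substitute each cost 1):
  1. substitute 'f' -> 'p'  (+1)
  2. keep 'i'
  3. insert 'c'  (+1)
  4. substitute 'g' -> 't'  (+1)
  5. keep 'u'
  6. keep 'r'
  7. keep 'e'
Total edit operations: 3
Edit distance = 3


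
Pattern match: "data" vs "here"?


Pattern of "data": [0, 1, 2, 1]
Pattern of "here": [0, 1, 2, 1]
Patterns match
Same pattern = Yes


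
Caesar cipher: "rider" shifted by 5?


Word: "rider"
Shift: 5
Each letter → (letter + shift) mod 26:
  'r' (17) + 5 = 22 → 'w'
  'i' (8) + 5 = 13 → 'n'
  'd' (3) + 5 = 8 → 'i'
  'e' (4) + 5 = 9 → 'j'
  'r' (17) + 5 = 22 → 'w'
Result = "wnijw"


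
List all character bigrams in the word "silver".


Word: "silver" (length 6)
Number of bigrams = 6 - 2 + 1 = 5
  Position 0: "si"
  Position 1: "il"
  Position 2: "lv"
  Position 3: "ve"
  Position 4: "er"
Bigrams = "si", "il", "lv", "ve", "er"


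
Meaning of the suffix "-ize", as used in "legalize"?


Suffix: -ize
Example: legalize (legal + -ize)
Meaning = to make


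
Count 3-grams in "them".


Word: "them" (length 4)
Number of 3-grams = length - 3 + 1 = 4 - 3 + 1
= 2


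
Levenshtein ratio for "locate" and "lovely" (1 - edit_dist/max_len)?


Word 1: "locate" (length 6)
Word 2: "lovely" (length 6)
One optimal edit sequence:
  1. keep 'l'
  2. keep 'o'
  3. substitute 'c' -> 'v'  (+1)
  4. substitute 'a' -> 'e'  (+1)
  5. substitute 't' -> 'l'  (+1)
  6. substitute 'e' -> 'y'  (+1)
Edit distance = 4
Max length = max(6, 6) = 6
Similarity = 1 - 4/6
= 0.3333


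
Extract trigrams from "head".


Word: "head" (length 4)
Number of trigrams = 4 - 3 + 1 = 2
  Position 0: "hea"
  Position 1: "ead"
Trigrams = "hea", "ead"


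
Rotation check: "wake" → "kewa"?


Word: "wake", Candidate: "kewa"
Method: check if candidate is substring of word+word
"wakewake" contains "kewa"? Yes
Is rotation = Yes


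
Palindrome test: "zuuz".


Word: "zuuz"
Reversed: "zuuz"
Forward == Backward? zuuz == zuuz
Palindrome = Yes


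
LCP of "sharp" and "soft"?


Word 1: "sharp"
Word 2: "soft"
Comparing from start:
  Pos 0: 's' == 's'
  Pos 1: 'h' != 'o' (stop)
LCP = "s" (length 1)


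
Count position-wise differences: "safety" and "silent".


Comparing character by character (same length = 6):
  Pos 0: 's' vs 's' =
  Pos 1: 'a' vs 'i' !=
  Pos 2: 'f' vs 'l' !=
  Pos 3: 'e' vs 'e' =
  Pos 4: 't' vs 'n' !=
  Pos 5: 'y' vs 't' !=
Hamming distance = 4


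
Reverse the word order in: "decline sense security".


Original: "decline sense security"
Words (1..n): decline | sense | security
Reversed (n..1): security | sense | decline
Result = "security sense decline"


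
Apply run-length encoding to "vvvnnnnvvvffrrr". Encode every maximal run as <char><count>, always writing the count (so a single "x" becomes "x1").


String: "vvvnnnnvvvffrrr"
Scanning for consecutive runs:
  'v' x 3
  'n' x 4
  'v' x 3
  'f' x 2
  'r' x 3
RLE = "v3n4v3f2r3"


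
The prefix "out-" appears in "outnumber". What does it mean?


Prefix: out-
As in: outnumber -> out- + number
Meaning = surpass


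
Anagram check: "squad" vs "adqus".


Word 1: "squad" → sorted: adqsu
Word 2: "adqus" → sorted: adqsu
Same letters? adqsu == adqsu
Anagram = Yes


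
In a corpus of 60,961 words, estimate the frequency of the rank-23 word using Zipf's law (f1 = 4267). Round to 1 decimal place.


Zipf's law: f(r) = f(1) / r
f(1) = 4267
f(23) = 4267 / 23
= 185.5 occurrences


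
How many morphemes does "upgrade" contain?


Word: "upgrade"
Morphemes: up- | grade
Each morpheme carries meaning
= 2 morphemes


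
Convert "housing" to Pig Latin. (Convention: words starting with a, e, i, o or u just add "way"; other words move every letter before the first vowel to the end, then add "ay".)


Word: "housing"
Starts with consonant(s) → move to end, add 'ay'
Consonant cluster: "h"
Pig Latin = "ousinghay"


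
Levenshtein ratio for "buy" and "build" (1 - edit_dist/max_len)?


Word 1: "buy" (length 3)
Word 2: "build" (length 5)
One optimal edit sequence:
  1. keep 'b'
  2. keep 'u'
  3. insert 'i'  (+1)
  4. insert 'l'  (+1)
  5. substitute 'y' -> 'd'  (+1)
Edit distance = 3
Max length = max(3, 5) = 5
Similarity = 1 - 3/5
= 0.4000


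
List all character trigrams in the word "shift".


Word: "shift" (length 5)
Number of trigrams = 5 - 3 + 1 = 3
  Position 0: "shi"
  Position 1: "hif"
  Position 2: "ift"
Trigrams = "shi", "hif", "ift"


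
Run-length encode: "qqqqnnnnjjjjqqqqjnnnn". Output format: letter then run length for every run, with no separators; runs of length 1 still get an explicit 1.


String: "qqqqnnnnjjjjqqqqjnnnn"
Scanning for consecutive runs:
  'q' x 4
  'n' x 4
  'j' x 4
  'q' x 4
  'j' x 1
  'n' x 4
RLE = "q4n4j4q4j1n4"


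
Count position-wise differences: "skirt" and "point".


Comparing character by character (same length = 5):
  Pos 0: 's' vs 'p' !=
  Pos 1: 'k' vs 'o' !=
  Pos 2: 'i' vs 'i' =
  Pos 3: 'r' vs 'n' !=
  Pos 4: 't' vs 't' =
Hamming distance = 3


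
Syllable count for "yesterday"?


Word: "yesterday"
Syllable breakdown: yes-ter-day
Counting: 3 parts
= 3 syllables


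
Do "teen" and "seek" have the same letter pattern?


Pattern of "teen": [0, 1, 1, 2]
Pattern of "seek": [0, 1, 1, 2]
Patterns match
Same pattern = Yes


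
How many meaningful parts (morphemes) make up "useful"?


Word: "useful"
Morphemes: use | -ful
Each morpheme carries meaning
= 2 morphemes


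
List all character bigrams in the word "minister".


Word: "minister" (length 8)
Number of bigrams = 8 - 2 + 1 = 7
  Position 0: "mi"
  Position 1: "in"
  Position 2: "ni"
  Position 3: "is"
  Position 4: "st"
  Position 5: "te"
  Position 6: "er"
Bigrams = "mi", "in", "ni", "is", "st", "te", "er"


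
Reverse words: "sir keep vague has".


Original: "sir keep vague has"
Words (1..n): sir | keep | vague | has
Reversed (n..1): has | vague | keep | sir
Result = "has vague keep sir"


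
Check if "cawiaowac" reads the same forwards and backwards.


Word: "cawiaowac"
Reversed: "cawoaiwac"
Forward == Backward? cawiaowac != cawoaiwac
Palindrome = No


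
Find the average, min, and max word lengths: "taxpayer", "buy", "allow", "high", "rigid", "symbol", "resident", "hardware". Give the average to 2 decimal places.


Lengths: "taxpayer"=8, "buy"=3, "allow"=5, "high"=4, "rigid"=5, "symbol"=6, "resident"=8, "hardware"=8
Sum = 47, Count = 8
Average = 47/8 = 5.88
= avg=5.88, min=3, max=8


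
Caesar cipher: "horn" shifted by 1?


Word: "horn"
Shift: 1
Each letter → (letter + shift) mod 26:
  'h' (7) + 1 = 8 → 'i'
  'o' (14) + 1 = 15 → 'p'
  'r' (17) + 1 = 18 → 's'
  'n' (13) + 1 = 14 → 'o'
Result = "ipso"


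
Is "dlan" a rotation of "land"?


Word: "land", Candidate: "dlan"
Method: check if candidate is substring of word+word
"landland" contains "dlan"? Yes
Is rotation = Yes


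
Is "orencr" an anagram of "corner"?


Word 1: "corner" → sorted: cenorr
Word 2: "orencr" → sorted: cenorr
Same letters? cenorr == cenorr
Anagram = Yes


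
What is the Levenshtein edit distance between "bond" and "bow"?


Word 1: "bond" (length 4)
Word 2: "bow" (length 3)
One optimal edit sequence (insert/delete/substitute each cost 1):
  1. keep 'b'
  2. keep 'o'
  3. delete 'n'  (+1)
  4. substitute 'd' -> 'w'  (+1)
Total edit operations: 2
Edit distance = 2


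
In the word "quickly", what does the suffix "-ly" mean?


Suffix: -ly
As in: quickly -> quick + -ly
Meaning = in a manner


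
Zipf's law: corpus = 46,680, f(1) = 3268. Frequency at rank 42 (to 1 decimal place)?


Zipf's law: f(r) = f(1) / r
f(1) = 3268
f(42) = 3268 / 42
= 77.8 occurrences


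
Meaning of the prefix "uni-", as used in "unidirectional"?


Prefix: uni-
Example: unidirectional (uni- + directional)
Meaning = one


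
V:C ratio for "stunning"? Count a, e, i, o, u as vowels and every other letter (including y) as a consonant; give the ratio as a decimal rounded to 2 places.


Word: "stunning"
Vowels (a,e,i,o,u): 2
Consonants: 6
Ratio = 2/6
= 0.33


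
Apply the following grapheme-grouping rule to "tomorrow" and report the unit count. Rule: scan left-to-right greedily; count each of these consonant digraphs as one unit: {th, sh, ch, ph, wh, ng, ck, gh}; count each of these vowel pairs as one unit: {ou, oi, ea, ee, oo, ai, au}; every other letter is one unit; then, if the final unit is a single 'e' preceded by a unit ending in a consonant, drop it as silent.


Word: "tomorrow" (8 letters)
Left-to-right scan:
  (1) 't' (letter)
  (2) 'o' (letter)
  (3) 'm' (letter)
  (4) 'o' (letter)
  (5) 'r' (letter)
  (6) 'r' (letter)
  (7) 'o' (letter)
  (8) 'w' (letter)
Units from scan: 8
Sound units = 8 units


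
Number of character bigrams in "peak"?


Word: "peak" (length 4)
Number of 2-grams = length - 2 + 1 = 4 - 2 + 1
= 3


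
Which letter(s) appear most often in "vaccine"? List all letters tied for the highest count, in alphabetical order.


Word: "vaccine"
Letter counts:
  'a': 1
  'c': 2
  'e': 1
  'i': 1
  'n': 1
  'v': 1
Maximum count = 2
Most frequent = 'c' (2 times each)


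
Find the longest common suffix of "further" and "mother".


Word 1: "further"
Word 2: "mother"
Comparing from end:
  Pos -1: 'r' == 'r'
  Pos -2: 'e' == 'e'
  Pos -3: 'h' == 'h'
  Pos -4: 't' == 't'
  Pos -5: 'r' != 'o' (stop)
LCS = "ther" (length 4)


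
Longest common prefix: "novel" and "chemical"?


Word 1: "novel"
Word 2: "chemical"
Comparing from start:
  Pos 0: 'n' != 'c' (stop)
LCP = "" (length 0)


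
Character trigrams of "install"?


Word: "install" (length 7)
Number of trigrams = 7 - 3 + 1 = 5
  Position 0: "ins"
  Position 1: "nst"
  Position 2: "sta"
  Position 3: "tal"
  Position 4: "all"
Trigrams = "ins", "nst", "sta", "tal", "all"


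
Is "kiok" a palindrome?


Word: "kiok"
Reversed: "koik"
Forward == Backward? kiok != koik
Palindrome = No


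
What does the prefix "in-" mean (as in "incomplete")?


Prefix: in-
Example: incomplete (in- + complete)
Meaning = not / into


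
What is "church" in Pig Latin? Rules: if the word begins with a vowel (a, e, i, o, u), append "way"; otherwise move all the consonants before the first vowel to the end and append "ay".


Word: "church"
Starts with consonant(s) → move to end, add 'ay'
Consonant cluster: "ch"
Pig Latin = "urchchay"


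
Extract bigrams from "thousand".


Word: "thousand" (length 8)
Number of bigrams = 8 - 2 + 1 = 7
  Position 0: "th"
  Position 1: "ho"
  Position 2: "ou"
  Position 3: "us"
  Position 4: "sa"
  Position 5: "an"
  Position 6: "nd"
Bigrams = "th", "ho", "ou", "us", "sa", "an", "nd"


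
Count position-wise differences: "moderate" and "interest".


Comparing character by character (same length = 8):
  Pos 0: 'm' vs 'i' !=
  Pos 1: 'o' vs 'n' !=
  Pos 2: 'd' vs 't' !=
  Pos 3: 'e' vs 'e' =
  Pos 4: 'r' vs 'r' =
  Pos 5: 'a' vs 'e' !=
  Pos 6: 't' vs 's' !=
  Pos 7: 'e' vs 't' !=
Hamming distance = 6


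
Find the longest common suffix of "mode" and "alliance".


Word 1: "mode"
Word 2: "alliance"
Comparing from end:
  Pos -1: 'e' == 'e'
  Pos -2: 'd' != 'c' (stop)
LCS = "e" (length 1)


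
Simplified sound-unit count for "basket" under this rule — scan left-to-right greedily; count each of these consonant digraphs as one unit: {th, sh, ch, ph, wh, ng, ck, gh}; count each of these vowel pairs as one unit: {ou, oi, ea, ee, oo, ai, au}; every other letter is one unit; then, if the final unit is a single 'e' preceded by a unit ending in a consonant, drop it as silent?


Word: "basket" (6 letters)
Left-to-right scan:
  (1) 'b' (letter)
  (2) 'a' (letter)
  (3) 's' (letter)
  (4) 'k' (letter)
  (5) 'e' (letter)
  (6) 't' (letter)
Units from scan: 6
Sound units = 6 units


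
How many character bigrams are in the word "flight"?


Word: "flight" (length 6)
Number of 2-grams = length - 2 + 1 = 6 - 2 + 1
= 5


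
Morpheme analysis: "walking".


Word: "walking"
Morphemes: walk / -ing
Each morpheme carries meaning
= 2 morphemes


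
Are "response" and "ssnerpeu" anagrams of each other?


Word 1: "response" → sorted: eenoprss
Word 2: "ssnerpeu" → sorted: eenprssu
Same letters? eenoprss != eenprssu
Anagram = No


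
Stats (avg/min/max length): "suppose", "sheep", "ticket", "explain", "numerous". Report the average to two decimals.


Lengths: "suppose"=7, "sheep"=5, "ticket"=6, "explain"=7, "numerous"=8
Sum = 33, Count = 5
Average = 33/5 = 6.60
= avg=6.60, min=5, max=8


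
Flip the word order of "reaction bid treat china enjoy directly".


Original: "reaction bid treat china enjoy directly"
Words (1..n): reaction | bid | treat | china | enjoy | directly
Reversed (n..1): directly | enjoy | china | treat | bid | reaction
Result = "directly enjoy china treat bid reaction"


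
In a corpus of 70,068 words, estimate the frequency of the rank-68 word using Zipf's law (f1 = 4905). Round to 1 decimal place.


Zipf's law: f(r) = f(1) / r
f(1) = 4905
f(68) = 4905 / 68
= 72.1 occurrences


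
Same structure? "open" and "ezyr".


Pattern of "open": [0, 1, 2, 3]
Pattern of "ezyr": [0, 1, 2, 3]
Patterns match
Same pattern = Yes


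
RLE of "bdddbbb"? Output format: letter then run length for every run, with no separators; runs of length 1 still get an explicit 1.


String: "bdddbbb"
Scanning for consecutive runs:
  'b' x 1
  'd' x 3
  'b' x 3
RLE = "b1d3b3"


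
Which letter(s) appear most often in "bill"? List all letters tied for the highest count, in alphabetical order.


Word: "bill"
Letter counts:
  'b': 1
  'i': 1
  'l': 2
Maximum count = 2
Most frequent = 'l' (2 times each)


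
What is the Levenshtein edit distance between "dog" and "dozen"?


Word 1: "dog" (length 3)
Word 2: "dozen" (length 5)
One optimal edit sequence (insert/delete/substitute each cost 1):
  1. keep 'd'
  2. keep 'o'
  3. insert 'z'  (+1)
  4. insert 'e'  (+1)
  5. substitute 'g' -> 'n'  (+1)
Total edit operations: 3
Edit distance = 3


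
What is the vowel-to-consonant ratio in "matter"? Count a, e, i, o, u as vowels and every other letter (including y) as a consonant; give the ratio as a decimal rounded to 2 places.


Word: "matter"
Vowels (a,e,i,o,u): 2
Consonants: 4
Ratio = 2/4
= 0.50


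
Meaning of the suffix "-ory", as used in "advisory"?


Suffix: -ory
As in: advisory -> advise + -ory, with a spelling change
Meaning = relating to / place for


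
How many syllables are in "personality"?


Word: "personality"
Syllable breakdown: per | son | al | i | ty
Counting: 5 parts
= 5 syllables


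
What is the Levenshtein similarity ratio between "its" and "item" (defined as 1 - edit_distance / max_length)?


Word 1: "its" (length 3)
Word 2: "item" (length 4)
One optimal edit sequence:
  1. keep 'i'
  2. keep 't'
  3. insert 'e'  (+1)
  4. substitute 's' -> 'm'  (+1)
Edit distance = 2
Max length = max(3, 4) = 4
Similarity = 1 - 2/4
= 0.5000


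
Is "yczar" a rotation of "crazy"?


Word: "crazy", Candidate: "yczar"
Method: check if candidate is substring of word+word
"crazycrazy" contains "yczar"? No
Is rotation = No


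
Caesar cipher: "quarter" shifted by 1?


Word: "quarter"
Shift: 1
Each letter → (letter + shift) mod 26:
  'q' (16) + 1 = 17 → 'r'
  'u' (20) + 1 = 21 → 'v'
  'a' (0) + 1 = 1 → 'b'
  'r' (17) + 1 = 18 → 's'
  't' (19) + 1 = 20 → 'u'
  'e' (4) + 1 = 5 → 'f'
  'r' (17) + 1 = 18 → 's'
Result = "rvbsufs"


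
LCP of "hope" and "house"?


Word 1: "hope"
Word 2: "house"
Comparing from start:
  Pos 0: 'h' == 'h'
  Pos 1: 'o' == 'o'
  Pos 2: 'p' != 'u' (stop)
LCP = "ho" (length 2)


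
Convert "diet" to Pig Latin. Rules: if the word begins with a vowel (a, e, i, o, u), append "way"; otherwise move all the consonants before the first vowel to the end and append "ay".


Word: "diet"
Starts with consonant(s) → move to end, add 'ay'
Consonant cluster: "d"
Pig Latin = "ietday"


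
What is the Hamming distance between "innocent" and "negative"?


Comparing character by character (same length = 8):
  Pos 0: 'i' vs 'n' !=
  Pos 1: 'n' vs 'e' !=
  Pos 2: 'n' vs 'g' !=
  Pos 3: 'o' vs 'a' !=
  Pos 4: 'c' vs 't' !=
  Pos 5: 'e' vs 'i' !=
  Pos 6: 'n' vs 'v' !=
  Pos 7: 't' vs 'e' !=
Hamming distance = 8


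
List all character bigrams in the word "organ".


Word: "organ" (length 5)
Number of bigrams = 5 - 2 + 1 = 4
  Position 0: "or"
  Position 1: "rg"
  Position 2: "ga"
  Position 3: "an"
Bigrams = "or", "rg", "ga", "an"


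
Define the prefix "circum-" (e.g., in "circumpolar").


Prefix: circum-
Example: circumpolar = circum- + polar
Meaning = around


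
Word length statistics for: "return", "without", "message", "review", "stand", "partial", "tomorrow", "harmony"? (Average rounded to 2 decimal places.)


Lengths: "return"=6, "without"=7, "message"=7, "review"=6, "stand"=5, "partial"=7, "tomorrow"=8, "harmony"=7
Sum = 53, Count = 8
Average = 53/8 = 6.63
= avg=6.63, min=5, max=8


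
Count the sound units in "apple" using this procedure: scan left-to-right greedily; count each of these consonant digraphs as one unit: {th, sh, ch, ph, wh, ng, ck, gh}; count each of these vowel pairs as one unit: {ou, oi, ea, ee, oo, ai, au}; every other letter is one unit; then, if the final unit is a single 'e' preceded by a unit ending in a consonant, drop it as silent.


Word: "apple" (5 letters)
Left-to-right scan:
  (1) 'a' (letter)
  (2) 'p' (letter)
  (3) 'p' (letter)
  (4) 'l' (letter)
  (5) 'e' (letter)
Units from scan: 5
Final unit is 'e' after a consonant -> drop as silent (-1)
Sound units = 4 units


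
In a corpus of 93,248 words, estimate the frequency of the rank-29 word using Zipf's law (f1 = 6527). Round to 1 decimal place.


Zipf's law: f(r) = f(1) / r
f(1) = 6527
f(29) = 6527 / 29
= 225.1 occurrences


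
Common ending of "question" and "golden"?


Word 1: "question"
Word 2: "golden"
Comparing from end:
  Pos -1: 'n' == 'n'
  Pos -2: 'o' != 'e' (stop)
LCS = "n" (length 1)


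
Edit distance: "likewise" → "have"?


Word 1: "likewise" (length 8)
Word 2: "have" (length 4)
One optimal edit sequence (insert/delete/substitute each cost 1):
  1. delete 'l'  (+1)
  2. delete 'i'  (+1)
  3. delete 'k'  (+1)
  4. delete 'e'  (+1)
  5. substitute 'w' -> 'h'  (+1)
  6. substitute 'i' -> 'a'  (+1)
  7. substitute 's' -> 'v'  (+1)
  8. keep 'e'
Total edit operations: 7
Edit distance = 7


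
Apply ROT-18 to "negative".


Word: "negative"
Shift: 18
Each letter → (letter + shift) mod 26:
  'n' (13) + 18 = 5 → 'f'
  'e' (4) + 18 = 22 → 'w'
  'g' (6) + 18 = 24 → 'y'
  'a' (0) + 18 = 18 → 's'
  't' (19) + 18 = 11 → 'l'
  'i' (8) + 18 = 0 → 'a'
  'v' (21) + 18 = 13 → 'n'
  'e' (4) + 18 = 22 → 'w'
Result = "fwyslanw"


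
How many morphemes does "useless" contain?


Word: "useless"
Morphemes: use + -less
Each morpheme carries meaning
= 2 morphemes


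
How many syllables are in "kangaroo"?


Word: "kangaroo"
Syllable breakdown: kan · ga · roo
Counting: 3 parts
= 3 syllables


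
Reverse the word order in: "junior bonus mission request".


Original: "junior bonus mission request"
Words (1..n): junior | bonus | mission | request
Reversed (n..1): request | mission | bonus | junior
Result = "request mission bonus junior"


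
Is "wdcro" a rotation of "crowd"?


Word: "crowd", Candidate: "wdcro"
Method: check if candidate is substring of word+word
"crowdcrowd" contains "wdcro"? Yes
Is rotation = Yes


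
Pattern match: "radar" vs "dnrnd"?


Pattern of "radar": [0, 1, 2, 1, 0]
Pattern of "dnrnd": [0, 1, 2, 1, 0]
Patterns match
Same pattern = Yes


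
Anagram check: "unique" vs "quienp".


Word 1: "unique" → sorted: einquu
Word 2: "quienp" → sorted: einpqu
Same letters? einquu != einpqu
Anagram = No


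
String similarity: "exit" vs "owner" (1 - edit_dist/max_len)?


Word 1: "exit" (length 4)
Word 2: "owner" (length 5)
One optimal edit sequence:
  1. insert 'o'  (+1)
  2. substitute 'e' -> 'w'  (+1)
  3. substitute 'x' -> 'n'  (+1)
  4. substitute 'i' -> 'e'  (+1)
  5. substitute 't' -> 'r'  (+1)
Edit distance = 5
Max length = max(4, 5) = 5
Similarity = 1 - 5/5
= 0.0000


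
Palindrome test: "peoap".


Word: "peoap"
Reversed: "paoep"
Forward == Backward? peoap != paoep
Palindrome = No


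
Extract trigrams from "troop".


Word: "troop" (length 5)
Number of trigrams = 5 - 3 + 1 = 3
  Position 0: "tro"
  Position 1: "roo"
  Position 2: "oop"
Trigrams = "tro", "roo", "oop"


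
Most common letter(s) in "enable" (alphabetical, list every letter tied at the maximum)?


Word: "enable"
Letter counts:
  'a': 1
  'b': 1
  'e': 2
  'l': 1
  'n': 1
Maximum count = 2
Most frequent = 'e' (2 times each)


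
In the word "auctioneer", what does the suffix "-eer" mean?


Suffix: -eer
Example: auctioneer (auction + -eer)
Meaning = one who is concerned with


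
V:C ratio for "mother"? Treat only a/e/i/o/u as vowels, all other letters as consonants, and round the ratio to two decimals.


Word: "mother"
Vowels (a,e,i,o,u): 2
Consonants: 4
Ratio = 2/4
= 0.50


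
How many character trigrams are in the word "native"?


Word: "native" (length 6)
Number of 3-grams = length - 3 + 1 = 6 - 3 + 1
= 4


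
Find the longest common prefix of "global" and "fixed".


Word 1: "global"
Word 2: "fixed"
Comparing from start:
  Pos 0: 'g' != 'f' (stop)
LCP = "" (length 0)


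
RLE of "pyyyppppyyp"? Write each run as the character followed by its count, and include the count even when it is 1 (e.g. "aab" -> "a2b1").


String: "pyyyppppyyp"
Scanning for consecutive runs:
  'p' x 1
  'y' x 3
  'p' x 4
  'y' x 2
  'p' x 1
RLE = "p1y3p4y2p1"


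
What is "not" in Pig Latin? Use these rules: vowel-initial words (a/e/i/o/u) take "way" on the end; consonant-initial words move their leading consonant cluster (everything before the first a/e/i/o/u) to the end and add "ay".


Word: "not"
Starts with consonant(s) → move to end, add 'ay'
Consonant cluster: "n"
Pig Latin = "otnay"


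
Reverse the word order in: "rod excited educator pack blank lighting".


Original: "rod excited educator pack blank lighting"
Words (1..n): rod | excited | educator | pack | blank | lighting
Reversed (n..1): lighting | blank | pack | educator | excited | rod
Result = "lighting blank pack educator excited rod"


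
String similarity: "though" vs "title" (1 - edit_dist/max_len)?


Word 1: "though" (length 6)
Word 2: "title" (length 5)
One optimal edit sequence:
  1. keep 't'
  2. delete 'h'  (+1)
  3. substitute 'o' -> 'i'  (+1)
  4. substitute 'u' -> 't'  (+1)
  5. substitute 'g' -> 'l'  (+1)
  6. substitute 'h' -> 'e'  (+1)
Edit distance = 5
Max length = max(6, 5) = 6
Similarity = 1 - 5/6
= 0.1667


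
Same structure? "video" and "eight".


Pattern of "video": [0, 1, 2, 3, 4]
Pattern of "eight": [0, 1, 2, 3, 4]
Patterns match
Same pattern = Yes


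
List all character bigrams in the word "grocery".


Word: "grocery" (length 7)
Number of bigrams = 7 - 2 + 1 = 6
  Position 0: "gr"
  Position 1: "ro"
  Position 2: "oc"
  Position 3: "ce"
  Position 4: "er"
  Position 5: "ry"
Bigrams = "gr", "ro", "oc", "ce", "er", "ry"


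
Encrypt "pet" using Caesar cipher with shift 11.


Word: "pet"
Shift: 11
Each letter → (letter + shift) mod 26:
  'p' (15) + 11 = 0 → 'a'
  'e' (4) + 11 = 15 → 'p'
  't' (19) + 11 = 4 → 'e'
Result = "ape"


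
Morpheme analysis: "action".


Word: "action"
Morphemes: act / -ion
Each morpheme carries meaning
= 2 morphemes


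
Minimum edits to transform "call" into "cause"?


Word 1: "call" (length 4)
Word 2: "cause" (length 5)
One optimal edit sequence (insert/delete/substitute each cost 1):
  1. keep 'c'
  2. keep 'a'
  3. insert 'u'  (+1)
  4. substitute 'l' -> 's'  (+1)
  5. substitute 'l' -> 'e'  (+1)
Total edit operations: 3
Edit distance = 3


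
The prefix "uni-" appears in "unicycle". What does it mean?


Prefix: uni-
Example: unicycle (uni- + cycle)
Meaning = one


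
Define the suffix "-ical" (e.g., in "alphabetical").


Suffix: -ical
As in: alphabetical -> alphabet + -ical
Meaning = relating to


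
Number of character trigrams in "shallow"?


Word: "shallow" (length 7)
Number of 3-grams = length - 3 + 1 = 7 - 3 + 1
= 5


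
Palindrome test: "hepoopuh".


Word: "hepoopuh"
Reversed: "hupoopeh"
Forward == Backward? hepoopuh != hupoopeh
Palindrome = No


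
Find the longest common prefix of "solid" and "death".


Word 1: "solid"
Word 2: "death"
Comparing from start:
  Pos 0: 's' != 'd' (stop)
LCP = "" (length 0)


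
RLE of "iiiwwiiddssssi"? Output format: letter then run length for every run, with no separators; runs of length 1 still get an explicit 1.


String: "iiiwwiiddssssi"
Scanning for consecutive runs:
  'i' x 3
  'w' x 2
  'i' x 2
  'd' x 2
  's' x 4
  'i' x 1
RLE = "i3w2i2d2s4i1"


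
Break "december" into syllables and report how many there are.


Word: "december"
Syllable breakdown: de | cem | ber
Counting: 3 parts
= 3 syllables


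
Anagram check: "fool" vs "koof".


Word 1: "fool" → sorted: floo
Word 2: "koof" → sorted: fkoo
Same letters? floo != fkoo
Anagram = No


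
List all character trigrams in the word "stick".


Word: "stick" (length 5)
Number of trigrams = 5 - 3 + 1 = 3
  Position 0: "sti"
  Position 1: "tic"
  Position 2: "ick"
Trigrams = "sti", "tic", "ick"


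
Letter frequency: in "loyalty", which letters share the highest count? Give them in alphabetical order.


Word: "loyalty"
Letter counts:
  'a': 1
  'l': 2
  'o': 1
  't': 1
  'y': 2
Maximum count = 2
Most frequent = 'l', 'y' (2 times each)


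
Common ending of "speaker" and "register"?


Word 1: "speaker"
Word 2: "register"
Comparing from end:
  Pos -1: 'r' == 'r'
  Pos -2: 'e' == 'e'
  Pos -3: 'k' != 't' (stop)
LCS = "er" (length 2)
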